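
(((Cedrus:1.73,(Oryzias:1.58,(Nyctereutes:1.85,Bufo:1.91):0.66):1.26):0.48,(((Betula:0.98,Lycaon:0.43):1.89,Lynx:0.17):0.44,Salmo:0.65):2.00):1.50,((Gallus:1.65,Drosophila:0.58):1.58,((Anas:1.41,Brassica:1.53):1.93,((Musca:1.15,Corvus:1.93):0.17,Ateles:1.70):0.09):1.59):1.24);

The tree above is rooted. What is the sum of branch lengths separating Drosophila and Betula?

The path runs Drosophila → … → MRCA → … → Betula; the MRCA is the root of the tree.
Branch lengths along that path: 0.58 + 1.58 + 1.24 + 1.50 + 2.00 + 0.44 + 1.89 + 0.98 = 10.21.

10.21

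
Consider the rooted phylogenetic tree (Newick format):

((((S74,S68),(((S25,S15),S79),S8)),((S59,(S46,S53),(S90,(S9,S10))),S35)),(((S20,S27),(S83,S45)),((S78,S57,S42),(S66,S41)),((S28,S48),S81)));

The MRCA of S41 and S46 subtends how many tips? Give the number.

25

The MRCA of S41 and S46 is the root, so the clade is the entire tree.
That clade contains 25 terminal taxa: S10, S15, S20, S25, S27, S28, S35, S41, S42, S45, S46, S48, S53, S57, S59, S66, S68, S74, S78, S79, S8, S81, S83, S9, S90.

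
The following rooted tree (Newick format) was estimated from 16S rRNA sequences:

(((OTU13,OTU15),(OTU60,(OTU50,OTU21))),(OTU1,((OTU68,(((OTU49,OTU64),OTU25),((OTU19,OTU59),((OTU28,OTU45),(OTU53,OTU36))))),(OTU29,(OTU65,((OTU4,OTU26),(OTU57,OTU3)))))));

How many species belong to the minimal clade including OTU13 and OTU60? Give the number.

The MRCA of OTU13 and OTU60 is the node subtending ((OTU13,OTU15),(OTU60,(OTU50,OTU21))).
That clade contains 5 terminal taxa: OTU13, OTU15, OTU21, OTU50, OTU60.

5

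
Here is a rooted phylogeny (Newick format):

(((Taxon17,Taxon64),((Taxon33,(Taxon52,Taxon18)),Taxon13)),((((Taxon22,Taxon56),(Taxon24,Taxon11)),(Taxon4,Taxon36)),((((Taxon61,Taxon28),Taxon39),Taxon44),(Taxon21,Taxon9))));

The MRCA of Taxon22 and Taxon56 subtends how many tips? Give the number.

The MRCA of Taxon22 and Taxon56 is the node subtending (Taxon22,Taxon56).
That clade contains 2 terminal taxa: Taxon22, Taxon56.

2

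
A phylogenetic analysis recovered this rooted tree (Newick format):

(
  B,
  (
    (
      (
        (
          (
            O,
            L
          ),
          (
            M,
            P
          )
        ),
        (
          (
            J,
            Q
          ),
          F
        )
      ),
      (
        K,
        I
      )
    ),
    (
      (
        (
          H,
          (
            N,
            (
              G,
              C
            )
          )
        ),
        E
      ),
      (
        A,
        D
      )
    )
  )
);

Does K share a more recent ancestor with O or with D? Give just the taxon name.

O

The MRCA of K and O subtends ((((O,L),(M,P)),((J,Q),F)),(K,I)) (9 taxa).
The MRCA of K and D subtends (((((O,L),(M,P)),((J,Q),F)),(K,I)),(((H,(N,(G,C))),E),(A,D))) (16 taxa).
The first is nested inside the second, so K shares a more recent common ancestor with O.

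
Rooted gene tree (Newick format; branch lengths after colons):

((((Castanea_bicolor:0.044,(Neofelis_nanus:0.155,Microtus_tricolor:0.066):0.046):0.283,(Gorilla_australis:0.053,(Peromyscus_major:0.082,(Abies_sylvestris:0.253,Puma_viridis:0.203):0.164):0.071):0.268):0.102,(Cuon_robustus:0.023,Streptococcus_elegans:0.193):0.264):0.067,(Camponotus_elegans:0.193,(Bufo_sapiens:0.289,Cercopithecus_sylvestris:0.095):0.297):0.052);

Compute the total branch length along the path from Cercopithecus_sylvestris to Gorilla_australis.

0.934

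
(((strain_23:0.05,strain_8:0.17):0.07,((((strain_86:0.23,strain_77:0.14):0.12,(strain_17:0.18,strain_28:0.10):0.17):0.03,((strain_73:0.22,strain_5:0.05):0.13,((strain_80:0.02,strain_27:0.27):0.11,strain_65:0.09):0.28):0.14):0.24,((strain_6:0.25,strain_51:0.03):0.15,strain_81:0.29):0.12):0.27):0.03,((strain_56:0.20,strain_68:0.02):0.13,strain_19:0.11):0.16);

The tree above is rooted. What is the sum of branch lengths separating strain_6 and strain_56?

1.31

The path runs strain_6 → … → MRCA → … → strain_56; the MRCA is the root of the tree.
Branch lengths along that path: 0.25 + 0.15 + 0.12 + 0.27 + 0.03 + 0.16 + 0.13 + 0.20 = 1.31.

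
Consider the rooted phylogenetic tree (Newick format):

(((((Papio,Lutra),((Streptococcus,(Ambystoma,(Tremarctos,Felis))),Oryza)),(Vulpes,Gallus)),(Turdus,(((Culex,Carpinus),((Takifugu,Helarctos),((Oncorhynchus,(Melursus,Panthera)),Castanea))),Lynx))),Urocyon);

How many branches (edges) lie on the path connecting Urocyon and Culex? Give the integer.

7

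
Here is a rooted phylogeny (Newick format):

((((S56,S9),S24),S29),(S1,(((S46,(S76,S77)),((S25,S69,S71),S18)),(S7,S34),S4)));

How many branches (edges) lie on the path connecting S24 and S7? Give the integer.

The MRCA of S24 and S7 is the root of the tree.
From S24 up to that node: 3 branches. From S7 up to the same node: 4 branches. Total: 3 + 4 = 7.

7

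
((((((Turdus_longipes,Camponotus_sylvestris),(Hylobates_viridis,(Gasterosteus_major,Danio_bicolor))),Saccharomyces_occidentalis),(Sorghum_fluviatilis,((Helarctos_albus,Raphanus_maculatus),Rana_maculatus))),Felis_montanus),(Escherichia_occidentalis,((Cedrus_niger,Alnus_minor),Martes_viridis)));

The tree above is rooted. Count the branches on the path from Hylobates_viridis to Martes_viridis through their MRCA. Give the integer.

The MRCA of Hylobates_viridis and Martes_viridis is the root of the tree.
From Hylobates_viridis up to that node: 6 branches. From Martes_viridis up to the same node: 3 branches. Total: 6 + 3 = 9.

9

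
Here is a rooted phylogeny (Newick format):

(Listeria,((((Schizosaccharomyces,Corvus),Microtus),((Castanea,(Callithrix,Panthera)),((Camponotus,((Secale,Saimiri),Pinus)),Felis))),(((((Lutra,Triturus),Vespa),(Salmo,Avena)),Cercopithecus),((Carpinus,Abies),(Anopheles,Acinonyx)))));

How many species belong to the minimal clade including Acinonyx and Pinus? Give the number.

21

The MRCA of Acinonyx and Pinus is the node subtending ((((Schizosaccharomyces,Corvus),Microtus),((Castanea,(Callithrix,Panthera)),((Camponotus,((Secale,Saimiri),Pinus)),Felis))),(((((Lutra,Triturus),Vespa),(Salmo,Avena)),Cercopithecus),((Carpinus,Abies),(Anopheles,Acinonyx)))).
That clade contains 21 terminal taxa: Abies, Acinonyx, Anopheles, Avena, Callithrix, Camponotus, Carpinus, Castanea, Cercopithecus, Corvus, Felis, Lutra, Microtus, Panthera, Pinus, Saimiri, Salmo, Schizosaccharomyces, Secale, Triturus, Vespa.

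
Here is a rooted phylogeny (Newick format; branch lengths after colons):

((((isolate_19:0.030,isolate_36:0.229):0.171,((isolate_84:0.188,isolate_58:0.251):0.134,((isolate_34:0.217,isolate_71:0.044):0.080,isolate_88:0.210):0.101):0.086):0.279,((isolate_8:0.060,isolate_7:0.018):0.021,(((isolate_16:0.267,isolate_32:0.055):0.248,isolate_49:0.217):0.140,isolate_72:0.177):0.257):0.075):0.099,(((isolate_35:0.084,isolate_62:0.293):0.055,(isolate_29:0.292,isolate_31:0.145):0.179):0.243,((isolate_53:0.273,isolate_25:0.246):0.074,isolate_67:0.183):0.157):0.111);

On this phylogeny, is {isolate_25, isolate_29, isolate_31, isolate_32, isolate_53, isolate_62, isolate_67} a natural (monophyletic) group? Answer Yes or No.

No

The MRCA of the listed taxa is the root, so the smallest clade containing them is the whole tree.
That clade also contains isolate_16, isolate_19, isolate_34, isolate_35, isolate_36, isolate_49, isolate_58, isolate_7, isolate_71, isolate_72, isolate_8, isolate_84, isolate_88, which are not in the proposed group, so the group is not monophyletic.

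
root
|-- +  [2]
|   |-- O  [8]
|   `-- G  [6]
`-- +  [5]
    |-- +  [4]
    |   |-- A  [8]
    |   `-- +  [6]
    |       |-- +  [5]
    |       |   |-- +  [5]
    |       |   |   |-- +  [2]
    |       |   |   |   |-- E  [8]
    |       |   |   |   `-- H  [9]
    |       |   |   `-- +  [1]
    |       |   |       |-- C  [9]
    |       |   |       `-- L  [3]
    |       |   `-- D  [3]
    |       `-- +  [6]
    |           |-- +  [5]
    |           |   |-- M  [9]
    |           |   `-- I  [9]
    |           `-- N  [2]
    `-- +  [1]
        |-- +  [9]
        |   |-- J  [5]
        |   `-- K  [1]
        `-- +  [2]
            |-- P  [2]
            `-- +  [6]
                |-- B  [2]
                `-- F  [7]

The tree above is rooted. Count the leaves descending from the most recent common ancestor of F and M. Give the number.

The MRCA of F and M is the node subtending ((A,((((E,H),(C,L)),D),((M,I),N))),((J,K),(P,(B,F)))).
That clade contains 14 terminal taxa: A, B, C, D, E, F, H, I, J, K, L, M, N, P.

14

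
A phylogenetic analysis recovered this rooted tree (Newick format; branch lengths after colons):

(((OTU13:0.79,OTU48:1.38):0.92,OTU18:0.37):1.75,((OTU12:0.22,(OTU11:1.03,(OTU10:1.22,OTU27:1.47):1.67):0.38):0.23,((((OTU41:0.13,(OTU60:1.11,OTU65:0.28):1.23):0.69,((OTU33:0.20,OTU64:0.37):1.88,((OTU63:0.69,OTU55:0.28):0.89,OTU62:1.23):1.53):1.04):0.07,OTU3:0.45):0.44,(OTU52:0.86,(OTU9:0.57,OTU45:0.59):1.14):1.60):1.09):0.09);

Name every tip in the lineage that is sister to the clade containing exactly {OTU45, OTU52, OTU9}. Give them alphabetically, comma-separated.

The clade containing exactly {OTU45, OTU52, OTU9} attaches to the tree at the node subtending ((((OTU41,(OTU60,OTU65)),((OTU33,OTU64),((OTU63,OTU55),OTU62))),OTU3),(OTU52,(OTU9,OTU45))).
The other lineage descending from that same node — the sister group — is (((OTU41,(OTU60,OTU65)),((OTU33,OTU64),((OTU63,OTU55),OTU62))),OTU3); its 9 tips in alphabetical order are the answer.

OTU3, OTU33, OTU41, OTU55, OTU60, OTU62, OTU63, OTU64, OTU65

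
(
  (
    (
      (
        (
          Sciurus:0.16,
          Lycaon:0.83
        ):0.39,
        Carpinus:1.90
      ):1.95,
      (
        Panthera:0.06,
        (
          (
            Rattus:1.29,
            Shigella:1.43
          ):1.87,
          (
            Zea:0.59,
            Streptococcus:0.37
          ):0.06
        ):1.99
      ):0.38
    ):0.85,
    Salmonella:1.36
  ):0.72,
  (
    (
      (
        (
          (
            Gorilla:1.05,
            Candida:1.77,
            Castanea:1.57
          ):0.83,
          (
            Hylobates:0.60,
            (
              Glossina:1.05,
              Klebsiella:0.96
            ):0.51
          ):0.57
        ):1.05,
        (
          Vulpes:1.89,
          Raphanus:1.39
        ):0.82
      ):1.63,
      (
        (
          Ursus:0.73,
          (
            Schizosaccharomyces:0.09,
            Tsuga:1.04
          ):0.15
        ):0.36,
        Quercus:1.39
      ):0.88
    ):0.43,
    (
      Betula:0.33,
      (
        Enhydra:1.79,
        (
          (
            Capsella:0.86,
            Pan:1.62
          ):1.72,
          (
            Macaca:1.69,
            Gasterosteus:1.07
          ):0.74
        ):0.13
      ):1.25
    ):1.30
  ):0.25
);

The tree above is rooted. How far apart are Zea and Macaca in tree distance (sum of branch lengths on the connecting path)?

9.95

The path runs Zea → … → MRCA → … → Macaca; the MRCA is the root of the tree.
Branch lengths along that path: 0.59 + 0.06 + 1.99 + 0.38 + 0.85 + 0.72 + 0.25 + 1.30 + 1.25 + 0.13 + 0.74 + 1.69 = 9.95.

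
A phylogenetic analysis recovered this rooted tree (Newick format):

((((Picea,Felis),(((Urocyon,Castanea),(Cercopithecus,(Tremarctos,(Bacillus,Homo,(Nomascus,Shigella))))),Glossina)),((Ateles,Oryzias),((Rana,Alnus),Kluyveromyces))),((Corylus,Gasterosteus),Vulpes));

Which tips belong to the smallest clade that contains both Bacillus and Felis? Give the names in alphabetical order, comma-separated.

Bacillus, Castanea, Cercopithecus, Felis, Glossina, Homo, Nomascus, Picea, Shigella, Tremarctos, Urocyon

Tracing Bacillus: it sits inside (Bacillus,Homo,(Nomascus,Shigella)).
Tracing Felis: it sits inside (Picea,Felis).
The smallest clade enclosing both is ((Picea,Felis),(((Urocyon,Castanea),(Cercopithecus,(Tremarctos,(Bacillus,Homo,(Nomascus,Shigella))))),Glossina)); the answer is its 11 terminal taxa in alphabetical order.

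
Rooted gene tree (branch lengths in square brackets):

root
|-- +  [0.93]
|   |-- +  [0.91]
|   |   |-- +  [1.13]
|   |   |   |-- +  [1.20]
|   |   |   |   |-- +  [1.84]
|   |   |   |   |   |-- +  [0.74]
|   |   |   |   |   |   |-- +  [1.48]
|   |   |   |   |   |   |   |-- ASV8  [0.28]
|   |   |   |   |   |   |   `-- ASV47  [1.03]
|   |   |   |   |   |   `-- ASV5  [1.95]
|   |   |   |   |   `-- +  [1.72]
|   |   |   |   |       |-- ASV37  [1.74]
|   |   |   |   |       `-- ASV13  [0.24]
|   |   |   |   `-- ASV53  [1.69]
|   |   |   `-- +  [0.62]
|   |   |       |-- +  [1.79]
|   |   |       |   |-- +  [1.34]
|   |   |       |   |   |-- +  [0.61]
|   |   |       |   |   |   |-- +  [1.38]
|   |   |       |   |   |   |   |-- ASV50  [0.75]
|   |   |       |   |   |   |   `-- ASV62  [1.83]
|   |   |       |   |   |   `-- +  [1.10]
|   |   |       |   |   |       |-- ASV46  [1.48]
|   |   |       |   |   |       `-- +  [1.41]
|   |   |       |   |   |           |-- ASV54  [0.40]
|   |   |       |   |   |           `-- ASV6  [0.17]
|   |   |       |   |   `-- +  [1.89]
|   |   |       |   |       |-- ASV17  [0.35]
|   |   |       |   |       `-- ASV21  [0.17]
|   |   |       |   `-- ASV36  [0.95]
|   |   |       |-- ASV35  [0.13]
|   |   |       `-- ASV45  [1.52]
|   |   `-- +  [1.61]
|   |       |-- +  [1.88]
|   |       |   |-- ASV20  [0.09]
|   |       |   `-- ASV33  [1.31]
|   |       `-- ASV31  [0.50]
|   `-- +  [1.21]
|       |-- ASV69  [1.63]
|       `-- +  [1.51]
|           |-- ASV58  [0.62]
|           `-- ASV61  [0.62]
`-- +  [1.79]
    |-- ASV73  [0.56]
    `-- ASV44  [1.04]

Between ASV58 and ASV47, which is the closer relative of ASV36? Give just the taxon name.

The MRCA of ASV36 and ASV47 subtends (((((ASV8,ASV47),ASV5),(ASV37,ASV13)),ASV53),(((((ASV50,ASV62),(ASV46,(ASV54,ASV6))),(ASV17,ASV21)),ASV36),ASV35,ASV45)) (16 taxa).
The MRCA of ASV36 and ASV58 subtends (((((((ASV8,ASV47),ASV5),(ASV37,ASV13)),ASV53),(((((ASV50,ASV62),(ASV46,(ASV54,ASV6))),(ASV17,ASV21)),ASV36),ASV35,ASV45)),((ASV20,ASV33),ASV31)),(ASV69,(ASV58,ASV61))) (22 taxa).
The first is nested inside the second, so ASV36 shares a more recent common ancestor with ASV47.

ASV47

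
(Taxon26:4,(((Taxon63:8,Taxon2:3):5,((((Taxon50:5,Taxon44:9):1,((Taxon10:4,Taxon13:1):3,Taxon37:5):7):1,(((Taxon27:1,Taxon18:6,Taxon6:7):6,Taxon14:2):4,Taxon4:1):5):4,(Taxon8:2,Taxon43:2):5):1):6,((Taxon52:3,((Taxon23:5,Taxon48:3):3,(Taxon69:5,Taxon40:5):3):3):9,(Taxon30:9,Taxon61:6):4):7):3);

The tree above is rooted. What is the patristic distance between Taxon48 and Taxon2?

39

The path runs Taxon48 → … → MRCA → … → Taxon2; the MRCA is the node subtending (((Taxon63,Taxon2),((((Taxon50,Taxon44),((Taxon10,Taxon13),Taxon37)),(((Taxon27,Taxon18,Taxon6),Taxon14),Taxon4)),(Taxon8,Taxon43))),((Taxon52,((Taxon23,Taxon48),(Taxon69,Taxon40))),(Taxon30,Taxon61))).
Branch lengths along that path: 3 + 3 + 3 + 9 + 7 + 6 + 5 + 3 = 39.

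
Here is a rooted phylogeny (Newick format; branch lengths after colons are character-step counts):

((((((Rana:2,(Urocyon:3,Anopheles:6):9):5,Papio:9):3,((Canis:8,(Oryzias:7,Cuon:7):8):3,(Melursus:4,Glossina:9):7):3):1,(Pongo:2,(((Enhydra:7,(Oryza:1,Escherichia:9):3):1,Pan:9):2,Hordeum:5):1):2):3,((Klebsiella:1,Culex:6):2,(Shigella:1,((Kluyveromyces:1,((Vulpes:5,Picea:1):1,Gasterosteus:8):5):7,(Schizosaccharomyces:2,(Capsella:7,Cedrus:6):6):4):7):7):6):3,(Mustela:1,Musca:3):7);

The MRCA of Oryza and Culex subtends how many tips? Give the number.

The MRCA of Oryza and Culex is the node subtending (((((Rana,(Urocyon,Anopheles)),Papio),((Canis,(Oryzias,Cuon)),(Melursus,Glossina))),(Pongo,(((Enhydra,(Oryza,Escherichia)),Pan),Hordeum))),((Klebsiella,Culex),(Shigella,((Kluyveromyces,((Vulpes,Picea),Gasterosteus)),(Schizosaccharomyces,(Capsella,Cedrus)))))).
That clade contains 25 terminal taxa: Anopheles, Canis, Capsella, Cedrus, Culex, Cuon, Enhydra, Escherichia, Gasterosteus, Glossina, Hordeum, Klebsiella, Kluyveromyces, Melursus, Oryza, Oryzias, Pan, Papio, Picea, Pongo, Rana, Schizosaccharomyces, Shigella, Urocyon, Vulpes.

25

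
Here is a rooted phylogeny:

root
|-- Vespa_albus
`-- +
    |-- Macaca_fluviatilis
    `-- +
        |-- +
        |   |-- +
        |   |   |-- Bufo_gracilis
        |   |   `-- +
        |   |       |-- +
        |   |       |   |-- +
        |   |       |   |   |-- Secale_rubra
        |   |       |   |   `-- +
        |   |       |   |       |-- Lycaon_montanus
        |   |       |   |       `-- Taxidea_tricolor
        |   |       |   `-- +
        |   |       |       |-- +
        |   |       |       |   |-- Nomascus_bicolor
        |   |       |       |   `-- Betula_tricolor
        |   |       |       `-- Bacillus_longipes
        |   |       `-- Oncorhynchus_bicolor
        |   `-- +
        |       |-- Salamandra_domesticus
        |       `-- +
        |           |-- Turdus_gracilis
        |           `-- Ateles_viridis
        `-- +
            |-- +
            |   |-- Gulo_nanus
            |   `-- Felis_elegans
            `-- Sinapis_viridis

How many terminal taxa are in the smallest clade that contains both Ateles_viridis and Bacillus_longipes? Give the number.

The MRCA of Ateles_viridis and Bacillus_longipes is the node subtending ((Bufo_gracilis,(((Secale_rubra,(Lycaon_montanus,Taxidea_tricolor)),((Nomascus_bicolor,Betula_tricolor),Bacillus_longipes)),Oncorhynchus_bicolor)),(Salamandra_domesticus,(Turdus_gracilis,Ateles_viridis))).
That clade contains 11 terminal taxa: Ateles_viridis, Bacillus_longipes, Betula_tricolor, Bufo_gracilis, Lycaon_montanus, Nomascus_bicolor, Oncorhynchus_bicolor, Salamandra_domesticus, Secale_rubra, Taxidea_tricolor, Turdus_gracilis.

11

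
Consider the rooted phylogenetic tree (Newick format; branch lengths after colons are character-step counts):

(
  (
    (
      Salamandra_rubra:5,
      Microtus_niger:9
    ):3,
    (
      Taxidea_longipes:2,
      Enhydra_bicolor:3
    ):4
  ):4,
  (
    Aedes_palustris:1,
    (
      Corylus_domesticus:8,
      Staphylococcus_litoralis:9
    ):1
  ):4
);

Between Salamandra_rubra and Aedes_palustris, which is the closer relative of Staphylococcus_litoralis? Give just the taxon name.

The MRCA of Staphylococcus_litoralis and Aedes_palustris subtends (Aedes_palustris,(Corylus_domesticus,Staphylococcus_litoralis)) (3 taxa).
The MRCA of Staphylococcus_litoralis and Salamandra_rubra is the root, subtending the entire tree (7 taxa).
The first is nested inside the second, so Staphylococcus_litoralis shares a more recent common ancestor with Aedes_palustris.

Aedes_palustris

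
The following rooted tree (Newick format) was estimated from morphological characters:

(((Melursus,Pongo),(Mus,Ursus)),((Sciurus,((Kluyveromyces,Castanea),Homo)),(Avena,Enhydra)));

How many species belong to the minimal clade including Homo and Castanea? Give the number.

3

The MRCA of Homo and Castanea is the node subtending ((Kluyveromyces,Castanea),Homo).
That clade contains 3 terminal taxa: Castanea, Homo, Kluyveromyces.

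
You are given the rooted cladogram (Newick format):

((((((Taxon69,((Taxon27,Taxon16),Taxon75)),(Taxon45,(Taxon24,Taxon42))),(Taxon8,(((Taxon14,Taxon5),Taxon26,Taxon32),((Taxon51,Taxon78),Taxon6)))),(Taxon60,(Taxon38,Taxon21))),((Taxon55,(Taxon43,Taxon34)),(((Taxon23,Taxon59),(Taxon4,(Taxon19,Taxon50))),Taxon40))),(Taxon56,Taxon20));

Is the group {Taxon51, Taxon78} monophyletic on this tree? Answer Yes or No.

The most recent common ancestor of these taxa subtends (Taxon51,Taxon78).
That clade has exactly 2 tips — every listed taxon and nothing else — so the group is monophyletic.

Yes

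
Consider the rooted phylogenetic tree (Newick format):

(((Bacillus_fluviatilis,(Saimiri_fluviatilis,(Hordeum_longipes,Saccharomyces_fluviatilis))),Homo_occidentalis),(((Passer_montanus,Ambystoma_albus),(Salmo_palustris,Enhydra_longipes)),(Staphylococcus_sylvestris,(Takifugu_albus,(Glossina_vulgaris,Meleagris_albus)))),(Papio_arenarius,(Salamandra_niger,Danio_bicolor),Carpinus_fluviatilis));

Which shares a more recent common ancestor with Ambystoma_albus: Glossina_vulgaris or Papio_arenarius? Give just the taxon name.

Glossina_vulgaris

The MRCA of Ambystoma_albus and Glossina_vulgaris subtends (((Passer_montanus,Ambystoma_albus),(Salmo_palustris,Enhydra_longipes)),(Staphylococcus_sylvestris,(Takifugu_albus,(Glossina_vulgaris,Meleagris_albus)))) (8 taxa).
The MRCA of Ambystoma_albus and Papio_arenarius is the root, subtending the entire tree (17 taxa).
The first is nested inside the second, so Ambystoma_albus shares a more recent common ancestor with Glossina_vulgaris.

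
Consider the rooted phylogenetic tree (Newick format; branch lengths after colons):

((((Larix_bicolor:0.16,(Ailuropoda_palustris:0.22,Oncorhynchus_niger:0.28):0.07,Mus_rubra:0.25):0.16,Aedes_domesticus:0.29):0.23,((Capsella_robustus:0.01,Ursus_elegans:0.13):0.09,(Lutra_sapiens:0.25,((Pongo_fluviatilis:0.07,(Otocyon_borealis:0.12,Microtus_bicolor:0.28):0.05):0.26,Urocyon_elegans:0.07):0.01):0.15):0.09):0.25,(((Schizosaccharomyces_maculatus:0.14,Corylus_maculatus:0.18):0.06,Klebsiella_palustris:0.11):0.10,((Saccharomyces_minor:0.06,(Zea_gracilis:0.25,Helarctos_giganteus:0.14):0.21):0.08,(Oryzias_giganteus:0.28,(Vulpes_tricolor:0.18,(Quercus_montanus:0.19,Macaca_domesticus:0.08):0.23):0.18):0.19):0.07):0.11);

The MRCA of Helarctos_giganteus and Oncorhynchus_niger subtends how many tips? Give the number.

The MRCA of Helarctos_giganteus and Oncorhynchus_niger is the root, so the clade is the entire tree.
That clade contains 22 terminal taxa: Aedes_domesticus, Ailuropoda_palustris, Capsella_robustus, Corylus_maculatus, Helarctos_giganteus, Klebsiella_palustris, Larix_bicolor, Lutra_sapiens, Macaca_domesticus, Microtus_bicolor, Mus_rubra, Oncorhynchus_niger, Oryzias_giganteus, Otocyon_borealis, Pongo_fluviatilis, Quercus_montanus, Saccharomyces_minor, Schizosaccharomyces_maculatus, Urocyon_elegans, Ursus_elegans, Vulpes_tricolor, Zea_gracilis.

22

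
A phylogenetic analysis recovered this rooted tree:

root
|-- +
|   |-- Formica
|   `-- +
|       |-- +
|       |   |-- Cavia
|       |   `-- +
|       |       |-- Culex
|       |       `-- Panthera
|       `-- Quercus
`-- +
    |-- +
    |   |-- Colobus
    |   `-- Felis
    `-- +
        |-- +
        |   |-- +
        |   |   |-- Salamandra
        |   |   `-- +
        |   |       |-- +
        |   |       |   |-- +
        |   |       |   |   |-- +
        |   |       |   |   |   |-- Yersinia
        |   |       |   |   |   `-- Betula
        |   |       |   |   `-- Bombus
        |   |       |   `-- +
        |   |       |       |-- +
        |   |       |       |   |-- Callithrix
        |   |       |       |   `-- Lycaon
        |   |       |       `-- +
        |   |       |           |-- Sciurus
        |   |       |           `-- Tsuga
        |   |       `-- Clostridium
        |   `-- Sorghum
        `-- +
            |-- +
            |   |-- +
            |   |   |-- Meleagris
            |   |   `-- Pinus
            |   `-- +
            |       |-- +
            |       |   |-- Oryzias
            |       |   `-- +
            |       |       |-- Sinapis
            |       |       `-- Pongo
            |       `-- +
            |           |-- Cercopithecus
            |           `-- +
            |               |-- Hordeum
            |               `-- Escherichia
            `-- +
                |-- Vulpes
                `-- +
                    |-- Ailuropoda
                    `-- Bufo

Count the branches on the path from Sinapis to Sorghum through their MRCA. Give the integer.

The MRCA of Sinapis and Sorghum is the node subtending (((Salamandra,((((Yersinia,Betula),Bombus),((Callithrix,Lycaon),(Sciurus,Tsuga))),Clostridium)),Sorghum),(((Meleagris,Pinus),((Oryzias,(Sinapis,Pongo)),(Cercopithecus,(Hordeum,Escherichia)))),(Vulpes,(Ailuropoda,Bufo)))).
From Sinapis up to that node: 6 branches. From Sorghum up to the same node: 2 branches. Total: 6 + 2 = 8.

8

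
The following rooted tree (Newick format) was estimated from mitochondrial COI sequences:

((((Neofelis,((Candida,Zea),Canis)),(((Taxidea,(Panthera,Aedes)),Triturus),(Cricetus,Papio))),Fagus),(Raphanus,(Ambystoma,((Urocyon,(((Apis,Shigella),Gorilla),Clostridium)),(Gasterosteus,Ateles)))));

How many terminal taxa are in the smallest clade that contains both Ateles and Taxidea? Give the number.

20

The MRCA of Ateles and Taxidea is the root, so the clade is the entire tree.
That clade contains 20 terminal taxa: Aedes, Ambystoma, Apis, Ateles, Candida, Canis, Clostridium, Cricetus, Fagus, Gasterosteus, Gorilla, Neofelis, Panthera, Papio, Raphanus, Shigella, Taxidea, Triturus, Urocyon, Zea.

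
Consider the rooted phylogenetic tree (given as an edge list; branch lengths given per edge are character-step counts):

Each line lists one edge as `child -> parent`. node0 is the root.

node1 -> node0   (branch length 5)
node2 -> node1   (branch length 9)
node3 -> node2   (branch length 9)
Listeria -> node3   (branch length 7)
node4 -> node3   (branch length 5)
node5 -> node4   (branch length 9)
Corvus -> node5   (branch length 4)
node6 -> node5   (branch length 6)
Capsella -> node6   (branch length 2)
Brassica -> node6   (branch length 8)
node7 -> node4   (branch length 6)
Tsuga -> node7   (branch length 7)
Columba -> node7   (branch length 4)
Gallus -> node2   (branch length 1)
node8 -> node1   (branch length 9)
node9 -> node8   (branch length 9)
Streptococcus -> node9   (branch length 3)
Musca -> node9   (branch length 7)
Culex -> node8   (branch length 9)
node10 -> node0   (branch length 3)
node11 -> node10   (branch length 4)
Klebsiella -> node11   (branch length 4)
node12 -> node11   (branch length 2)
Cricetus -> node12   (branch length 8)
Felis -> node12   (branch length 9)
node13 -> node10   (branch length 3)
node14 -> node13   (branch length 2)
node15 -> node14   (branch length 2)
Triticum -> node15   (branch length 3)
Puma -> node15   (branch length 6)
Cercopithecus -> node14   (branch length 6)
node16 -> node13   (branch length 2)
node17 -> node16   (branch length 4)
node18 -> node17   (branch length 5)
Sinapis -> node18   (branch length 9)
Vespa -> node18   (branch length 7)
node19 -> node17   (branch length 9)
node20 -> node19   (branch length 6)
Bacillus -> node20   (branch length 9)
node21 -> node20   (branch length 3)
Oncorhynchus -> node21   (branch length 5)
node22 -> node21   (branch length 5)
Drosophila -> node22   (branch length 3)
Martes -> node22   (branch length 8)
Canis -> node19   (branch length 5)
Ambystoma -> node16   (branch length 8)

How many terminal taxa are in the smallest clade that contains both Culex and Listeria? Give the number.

10

The MRCA of Culex and Listeria is the node subtending (((Listeria,((Corvus,(Capsella,Brassica)),(Tsuga,Columba))),Gallus),((Streptococcus,Musca),Culex)).
That clade contains 10 terminal taxa: Brassica, Capsella, Columba, Corvus, Culex, Gallus, Listeria, Musca, Streptococcus, Tsuga.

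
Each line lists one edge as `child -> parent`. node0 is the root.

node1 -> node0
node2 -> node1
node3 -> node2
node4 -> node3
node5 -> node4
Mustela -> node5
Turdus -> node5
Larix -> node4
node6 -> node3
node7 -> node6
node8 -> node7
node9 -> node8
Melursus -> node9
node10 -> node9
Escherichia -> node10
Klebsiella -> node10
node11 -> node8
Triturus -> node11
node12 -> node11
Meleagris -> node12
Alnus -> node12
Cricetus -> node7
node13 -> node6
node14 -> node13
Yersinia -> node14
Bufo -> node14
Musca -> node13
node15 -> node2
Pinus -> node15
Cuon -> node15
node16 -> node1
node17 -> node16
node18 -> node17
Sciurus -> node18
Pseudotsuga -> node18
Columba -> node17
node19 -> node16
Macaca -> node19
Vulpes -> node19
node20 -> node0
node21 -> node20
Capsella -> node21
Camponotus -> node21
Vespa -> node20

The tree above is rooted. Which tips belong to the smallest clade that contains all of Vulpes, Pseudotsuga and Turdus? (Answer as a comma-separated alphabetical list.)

Alnus, Bufo, Columba, Cricetus, Cuon, Escherichia, Klebsiella, Larix, Macaca, Meleagris, Melursus, Musca, Mustela, Pinus, Pseudotsuga, Sciurus, Triturus, Turdus, Vulpes, Yersinia

Tracing Vulpes: it sits inside (Macaca,Vulpes).
Tracing Pseudotsuga: it sits inside (Sciurus,Pseudotsuga).
Tracing Turdus: it sits inside (Mustela,Turdus).
The smallest clade enclosing all 3 is (((((Mustela,Turdus),Larix),((((Melursus,(Escherichia,Klebsiella)),(Triturus,(Meleagris,Alnus))),Cricetus),((Yersinia,Bufo),Musca))),(Pinus,Cuon)),(((Sciurus,Pseudotsuga),Columba),(Macaca,Vulpes))); the answer is its 20 terminal taxa in alphabetical order.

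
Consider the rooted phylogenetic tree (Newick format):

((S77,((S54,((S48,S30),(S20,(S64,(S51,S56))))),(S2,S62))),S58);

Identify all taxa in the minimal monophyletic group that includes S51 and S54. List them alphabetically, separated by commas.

Tracing S51: it sits inside (S51,S56).
Tracing S54: it sits inside (S54,((S48,S30),(S20,(S64,(S51,S56))))).
The smallest clade enclosing both is (S54,((S48,S30),(S20,(S64,(S51,S56))))); the answer is its 7 terminal taxa in alphabetical order.

S20, S30, S48, S51, S54, S56, S64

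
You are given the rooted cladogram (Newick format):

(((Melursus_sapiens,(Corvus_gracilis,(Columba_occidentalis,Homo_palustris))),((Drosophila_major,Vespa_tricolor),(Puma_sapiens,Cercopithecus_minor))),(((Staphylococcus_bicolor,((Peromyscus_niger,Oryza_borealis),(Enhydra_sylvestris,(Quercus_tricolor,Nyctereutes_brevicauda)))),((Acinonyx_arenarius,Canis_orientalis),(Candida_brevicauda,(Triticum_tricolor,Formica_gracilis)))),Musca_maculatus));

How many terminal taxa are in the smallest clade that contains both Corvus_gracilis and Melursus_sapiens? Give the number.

The MRCA of Corvus_gracilis and Melursus_sapiens is the node subtending (Melursus_sapiens,(Corvus_gracilis,(Columba_occidentalis,Homo_palustris))).
That clade contains 4 terminal taxa: Columba_occidentalis, Corvus_gracilis, Homo_palustris, Melursus_sapiens.

4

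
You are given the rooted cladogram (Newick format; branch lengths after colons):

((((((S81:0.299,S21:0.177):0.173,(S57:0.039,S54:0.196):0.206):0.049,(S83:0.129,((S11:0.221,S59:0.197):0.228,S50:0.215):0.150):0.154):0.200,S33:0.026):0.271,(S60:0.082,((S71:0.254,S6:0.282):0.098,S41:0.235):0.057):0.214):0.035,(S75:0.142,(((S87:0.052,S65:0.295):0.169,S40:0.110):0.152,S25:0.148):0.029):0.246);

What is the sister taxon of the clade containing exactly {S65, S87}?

S40

The clade containing exactly {S65, S87} attaches to the tree at the node subtending ((S87,S65),S40).
The other lineage descending from that same node — the sister group — is the single tip S40.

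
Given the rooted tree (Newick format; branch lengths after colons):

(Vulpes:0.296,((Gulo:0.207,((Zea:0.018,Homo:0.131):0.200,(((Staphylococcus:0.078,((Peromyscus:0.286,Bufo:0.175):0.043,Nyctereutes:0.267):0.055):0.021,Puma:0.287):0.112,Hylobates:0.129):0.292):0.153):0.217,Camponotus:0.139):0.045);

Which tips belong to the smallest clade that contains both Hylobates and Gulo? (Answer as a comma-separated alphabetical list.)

Bufo, Gulo, Homo, Hylobates, Nyctereutes, Peromyscus, Puma, Staphylococcus, Zea

Tracing Hylobates: it sits inside (((Staphylococcus,((Peromyscus,Bufo),Nyctereutes)),Puma),Hylobates).
Tracing Gulo: it sits inside (Gulo,((Zea,Homo),(((Staphylococcus,((Peromyscus,Bufo),Nyctereutes)),Puma),Hylobates))).
The smallest clade enclosing both is (Gulo,((Zea,Homo),(((Staphylococcus,((Peromyscus,Bufo),Nyctereutes)),Puma),Hylobates))); the answer is its 9 terminal taxa in alphabetical order.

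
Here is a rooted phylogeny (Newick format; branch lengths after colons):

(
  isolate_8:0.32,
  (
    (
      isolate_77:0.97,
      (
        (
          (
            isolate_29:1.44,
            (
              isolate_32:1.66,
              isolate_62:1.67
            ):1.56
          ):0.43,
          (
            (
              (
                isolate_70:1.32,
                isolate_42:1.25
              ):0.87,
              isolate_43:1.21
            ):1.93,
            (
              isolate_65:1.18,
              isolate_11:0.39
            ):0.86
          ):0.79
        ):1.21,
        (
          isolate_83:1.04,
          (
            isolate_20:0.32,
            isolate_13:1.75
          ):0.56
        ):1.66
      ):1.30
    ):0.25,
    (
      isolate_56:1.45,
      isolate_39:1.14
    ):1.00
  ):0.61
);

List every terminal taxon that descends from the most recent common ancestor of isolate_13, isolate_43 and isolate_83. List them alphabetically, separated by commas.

Tracing isolate_13: it sits inside (isolate_20,isolate_13).
Tracing isolate_43: it sits inside ((isolate_70,isolate_42),isolate_43).
Tracing isolate_83: it sits inside (isolate_83,(isolate_20,isolate_13)).
The smallest clade enclosing all 3 is (((isolate_29,(isolate_32,isolate_62)),(((isolate_70,isolate_42),isolate_43),(isolate_65,isolate_11))),(isolate_83,(isolate_20,isolate_13))); the answer is its 11 terminal taxa in alphabetical order.

isolate_11, isolate_13, isolate_20, isolate_29, isolate_32, isolate_42, isolate_43, isolate_62, isolate_65, isolate_70, isolate_83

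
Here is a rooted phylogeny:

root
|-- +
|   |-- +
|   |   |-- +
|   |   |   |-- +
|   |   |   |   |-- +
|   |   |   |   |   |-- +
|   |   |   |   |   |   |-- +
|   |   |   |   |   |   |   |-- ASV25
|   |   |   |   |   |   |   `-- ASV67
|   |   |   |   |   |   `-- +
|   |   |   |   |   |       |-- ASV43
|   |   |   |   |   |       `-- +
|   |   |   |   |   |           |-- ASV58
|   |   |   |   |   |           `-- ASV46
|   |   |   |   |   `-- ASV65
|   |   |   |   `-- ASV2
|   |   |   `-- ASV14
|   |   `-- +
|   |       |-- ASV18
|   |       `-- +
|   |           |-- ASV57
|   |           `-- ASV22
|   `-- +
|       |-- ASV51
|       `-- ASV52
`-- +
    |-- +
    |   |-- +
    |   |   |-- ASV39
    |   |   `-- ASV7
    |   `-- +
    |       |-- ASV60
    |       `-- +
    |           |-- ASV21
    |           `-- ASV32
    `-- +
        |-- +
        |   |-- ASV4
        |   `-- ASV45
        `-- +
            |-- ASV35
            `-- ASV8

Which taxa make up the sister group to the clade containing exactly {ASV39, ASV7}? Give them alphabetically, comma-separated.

ASV21, ASV32, ASV60

The clade containing exactly {ASV39, ASV7} attaches to the tree at the node subtending ((ASV39,ASV7),(ASV60,(ASV21,ASV32))).
The other lineage descending from that same node — the sister group — is (ASV60,(ASV21,ASV32)); its 3 tips in alphabetical order are the answer.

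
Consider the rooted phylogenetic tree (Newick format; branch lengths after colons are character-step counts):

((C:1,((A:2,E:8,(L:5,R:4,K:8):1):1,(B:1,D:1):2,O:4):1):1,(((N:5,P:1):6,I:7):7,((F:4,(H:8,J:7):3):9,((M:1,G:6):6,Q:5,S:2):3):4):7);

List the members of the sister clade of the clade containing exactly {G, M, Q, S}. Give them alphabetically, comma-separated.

F, H, J

The clade containing exactly {G, M, Q, S} attaches to the tree at the node subtending ((F,(H,J)),((M,G),Q,S)).
The other lineage descending from that same node — the sister group — is (F,(H,J)); its 3 tips in alphabetical order are the answer.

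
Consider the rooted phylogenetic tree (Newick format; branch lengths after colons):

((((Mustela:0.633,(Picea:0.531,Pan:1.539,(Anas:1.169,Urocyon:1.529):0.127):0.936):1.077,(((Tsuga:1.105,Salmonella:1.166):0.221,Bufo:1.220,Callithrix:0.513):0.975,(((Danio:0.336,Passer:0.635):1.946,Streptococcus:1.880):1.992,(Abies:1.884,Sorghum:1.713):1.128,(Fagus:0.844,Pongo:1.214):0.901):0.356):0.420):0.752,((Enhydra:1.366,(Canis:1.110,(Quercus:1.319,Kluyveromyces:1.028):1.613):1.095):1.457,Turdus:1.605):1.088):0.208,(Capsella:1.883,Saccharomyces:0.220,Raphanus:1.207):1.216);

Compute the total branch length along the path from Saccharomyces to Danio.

The path runs Saccharomyces → … → MRCA → … → Danio; the MRCA is the root of the tree.
Branch lengths along that path: 0.220 + 1.216 + 0.208 + 0.752 + 0.420 + 0.356 + 1.992 + 1.946 + 0.336 = 7.446.

7.446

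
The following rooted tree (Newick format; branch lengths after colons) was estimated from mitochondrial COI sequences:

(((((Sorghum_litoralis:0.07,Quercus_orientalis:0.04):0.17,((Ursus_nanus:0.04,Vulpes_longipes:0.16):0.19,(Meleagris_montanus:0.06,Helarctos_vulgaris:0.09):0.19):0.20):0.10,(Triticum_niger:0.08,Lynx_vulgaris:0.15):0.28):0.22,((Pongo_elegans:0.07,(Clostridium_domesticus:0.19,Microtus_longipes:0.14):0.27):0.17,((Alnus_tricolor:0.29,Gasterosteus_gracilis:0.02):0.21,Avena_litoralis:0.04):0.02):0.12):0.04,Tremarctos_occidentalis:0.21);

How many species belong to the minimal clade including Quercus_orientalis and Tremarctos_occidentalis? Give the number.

The MRCA of Quercus_orientalis and Tremarctos_occidentalis is the root, so the clade is the entire tree.
That clade contains 15 terminal taxa: Alnus_tricolor, Avena_litoralis, Clostridium_domesticus, Gasterosteus_gracilis, Helarctos_vulgaris, Lynx_vulgaris, Meleagris_montanus, Microtus_longipes, Pongo_elegans, Quercus_orientalis, Sorghum_litoralis, Tremarctos_occidentalis, Triticum_niger, Ursus_nanus, Vulpes_longipes.

15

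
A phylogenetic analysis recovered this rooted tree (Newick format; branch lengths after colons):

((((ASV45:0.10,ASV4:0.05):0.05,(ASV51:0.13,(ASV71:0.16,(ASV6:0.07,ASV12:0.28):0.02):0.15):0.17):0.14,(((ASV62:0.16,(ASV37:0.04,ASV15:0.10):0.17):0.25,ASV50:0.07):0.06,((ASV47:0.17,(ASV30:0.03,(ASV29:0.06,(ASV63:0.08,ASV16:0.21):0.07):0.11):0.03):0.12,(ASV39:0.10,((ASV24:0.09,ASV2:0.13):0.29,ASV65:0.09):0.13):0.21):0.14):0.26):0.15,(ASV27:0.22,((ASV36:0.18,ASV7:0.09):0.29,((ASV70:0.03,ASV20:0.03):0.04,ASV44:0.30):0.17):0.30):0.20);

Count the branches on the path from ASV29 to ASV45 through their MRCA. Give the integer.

9

The MRCA of ASV29 and ASV45 is the node subtending (((ASV45,ASV4),(ASV51,(ASV71,(ASV6,ASV12)))),(((ASV62,(ASV37,ASV15)),ASV50),((ASV47,(ASV30,(ASV29,(ASV63,ASV16)))),(ASV39,((ASV24,ASV2),ASV65))))).
From ASV29 up to that node: 6 branches. From ASV45 up to the same node: 3 branches. Total: 6 + 3 = 9.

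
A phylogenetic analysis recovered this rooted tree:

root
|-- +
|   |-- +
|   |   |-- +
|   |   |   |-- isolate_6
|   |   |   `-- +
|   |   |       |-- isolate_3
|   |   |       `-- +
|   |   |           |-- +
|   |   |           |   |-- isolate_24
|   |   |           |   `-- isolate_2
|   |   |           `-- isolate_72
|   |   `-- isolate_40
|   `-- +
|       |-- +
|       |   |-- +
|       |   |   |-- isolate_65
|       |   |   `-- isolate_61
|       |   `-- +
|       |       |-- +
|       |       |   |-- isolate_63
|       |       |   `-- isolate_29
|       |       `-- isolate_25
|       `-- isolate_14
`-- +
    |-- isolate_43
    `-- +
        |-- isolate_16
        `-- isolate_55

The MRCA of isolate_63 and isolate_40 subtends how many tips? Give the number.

12

The MRCA of isolate_63 and isolate_40 is the node subtending (((isolate_6,(isolate_3,((isolate_24,isolate_2),isolate_72))),isolate_40),(((isolate_65,isolate_61),((isolate_63,isolate_29),isolate_25)),isolate_14)).
That clade contains 12 terminal taxa: isolate_14, isolate_2, isolate_24, isolate_25, isolate_29, isolate_3, isolate_40, isolate_6, isolate_61, isolate_63, isolate_65, isolate_72.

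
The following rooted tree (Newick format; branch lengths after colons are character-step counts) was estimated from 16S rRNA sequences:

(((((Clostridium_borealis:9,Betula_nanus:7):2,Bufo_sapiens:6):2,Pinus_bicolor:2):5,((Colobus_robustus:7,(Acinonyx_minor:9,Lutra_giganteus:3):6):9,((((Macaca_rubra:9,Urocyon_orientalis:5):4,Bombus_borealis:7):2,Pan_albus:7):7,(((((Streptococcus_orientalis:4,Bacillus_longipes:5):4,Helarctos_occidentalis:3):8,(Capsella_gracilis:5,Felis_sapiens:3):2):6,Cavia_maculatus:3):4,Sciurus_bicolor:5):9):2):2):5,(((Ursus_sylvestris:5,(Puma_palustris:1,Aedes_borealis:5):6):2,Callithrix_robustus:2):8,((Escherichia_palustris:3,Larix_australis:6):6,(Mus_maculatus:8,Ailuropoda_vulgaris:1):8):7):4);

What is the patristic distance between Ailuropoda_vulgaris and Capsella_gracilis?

55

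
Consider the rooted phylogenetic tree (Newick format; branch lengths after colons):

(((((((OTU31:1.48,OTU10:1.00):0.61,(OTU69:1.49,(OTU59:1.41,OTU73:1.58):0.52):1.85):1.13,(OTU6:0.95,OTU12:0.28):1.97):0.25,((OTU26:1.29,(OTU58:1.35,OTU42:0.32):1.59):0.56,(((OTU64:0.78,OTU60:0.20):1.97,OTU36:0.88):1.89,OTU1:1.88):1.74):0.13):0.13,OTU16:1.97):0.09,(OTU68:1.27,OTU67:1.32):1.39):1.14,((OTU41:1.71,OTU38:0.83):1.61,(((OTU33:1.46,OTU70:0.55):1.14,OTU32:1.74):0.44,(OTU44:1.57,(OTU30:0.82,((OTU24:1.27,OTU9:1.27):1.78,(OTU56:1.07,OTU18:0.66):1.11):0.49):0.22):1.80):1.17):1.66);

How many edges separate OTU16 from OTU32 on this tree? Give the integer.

7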